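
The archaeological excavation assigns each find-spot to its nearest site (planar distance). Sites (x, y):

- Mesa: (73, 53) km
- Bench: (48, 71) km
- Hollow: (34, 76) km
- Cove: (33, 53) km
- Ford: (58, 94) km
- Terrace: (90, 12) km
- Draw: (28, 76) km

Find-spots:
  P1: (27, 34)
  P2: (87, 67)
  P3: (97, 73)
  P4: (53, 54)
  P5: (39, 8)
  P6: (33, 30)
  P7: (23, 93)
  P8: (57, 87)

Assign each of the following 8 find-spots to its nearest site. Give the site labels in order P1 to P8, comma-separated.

Cove, Mesa, Mesa, Bench, Cove, Cove, Draw, Ford

P1 → Cove (d²=397.00)
P2 → Mesa (d²=392.00)
P3 → Mesa (d²=976.00)
P4 → Bench (d²=314.00)
P5 → Cove (d²=2061.00)
P6 → Cove (d²=529.00)
P7 → Draw (d²=314.00)
P8 → Ford (d²=50.00)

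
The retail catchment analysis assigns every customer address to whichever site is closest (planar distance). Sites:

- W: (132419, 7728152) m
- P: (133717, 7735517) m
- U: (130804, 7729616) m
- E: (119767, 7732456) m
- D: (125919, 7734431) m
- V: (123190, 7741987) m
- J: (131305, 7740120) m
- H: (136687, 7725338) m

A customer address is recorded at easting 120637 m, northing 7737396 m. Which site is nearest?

E

Squared distances to each site:
W: 224267060.000; P: 174617041.000; U: 163896289.000; E: 25160500.000; D: 36690749.000; V: 27595090.000; J: 121226400.000; H: 402997864.000.
Minimum at E.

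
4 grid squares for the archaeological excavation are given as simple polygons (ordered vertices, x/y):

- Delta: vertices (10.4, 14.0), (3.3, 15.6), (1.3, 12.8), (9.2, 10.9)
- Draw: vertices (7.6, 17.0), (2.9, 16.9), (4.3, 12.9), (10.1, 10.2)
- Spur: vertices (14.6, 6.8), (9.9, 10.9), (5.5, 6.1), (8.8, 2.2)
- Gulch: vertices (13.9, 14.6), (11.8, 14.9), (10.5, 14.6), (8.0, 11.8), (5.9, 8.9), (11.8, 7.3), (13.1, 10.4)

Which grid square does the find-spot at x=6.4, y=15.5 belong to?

Draw

Cast a ray rightward from (6.4, 15.5). For each polygon, the edges (by vertex number in listed order) whose endpoints lie on opposite sides of y = 15.5, where each meets that height, and whether that is right or left of the point:
Delta: 1–2 at x≈3.74 (left), 2–3 at x≈3.23 (left) → 0 crossings.
Draw: 2–3 at x≈3.39 (left), 4–1 at x≈8.15 (right) → 1 crossing.
Spur: no edge straddles that height → 0 crossings.
Gulch: no edge straddles that height → 0 crossings.
Only Draw has an odd count, so the point is inside Draw.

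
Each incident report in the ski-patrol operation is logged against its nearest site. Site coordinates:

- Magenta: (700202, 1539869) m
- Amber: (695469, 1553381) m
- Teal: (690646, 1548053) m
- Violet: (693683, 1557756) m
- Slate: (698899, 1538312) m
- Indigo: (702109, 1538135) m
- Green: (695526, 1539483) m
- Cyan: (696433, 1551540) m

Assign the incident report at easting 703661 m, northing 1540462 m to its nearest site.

Squared distances to each site:
Magenta: 12316330.000; Amber: 234009425.000; Teal: 227013506.000; Violet: 398642920.000; Slate: 27299144.000; Indigo: 7823633.000; Green: 67136666.000; Cyan: 174966068.000.
Minimum at Indigo.

Indigo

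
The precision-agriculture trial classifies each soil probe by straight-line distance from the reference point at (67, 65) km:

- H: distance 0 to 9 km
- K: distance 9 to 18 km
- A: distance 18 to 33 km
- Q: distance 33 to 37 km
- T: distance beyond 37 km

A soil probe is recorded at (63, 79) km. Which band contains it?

Distance = √((63−67)² + (79−65)²) = √(16.000 + 196.000) = 14.560 km.
9 ≤ 14.560 < 18 → K.

K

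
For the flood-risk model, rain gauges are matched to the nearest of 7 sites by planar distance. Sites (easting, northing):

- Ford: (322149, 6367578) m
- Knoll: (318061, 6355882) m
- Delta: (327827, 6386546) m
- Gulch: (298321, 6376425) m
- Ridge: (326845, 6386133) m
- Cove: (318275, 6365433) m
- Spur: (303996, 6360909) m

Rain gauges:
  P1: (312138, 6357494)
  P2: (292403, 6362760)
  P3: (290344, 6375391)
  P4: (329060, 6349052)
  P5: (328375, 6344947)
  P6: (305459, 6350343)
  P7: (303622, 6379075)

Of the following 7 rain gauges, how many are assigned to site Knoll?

3

P1 → Knoll
P2 → Spur
P3 → Gulch
P4 → Knoll
P5 → Knoll
P6 → Spur
P7 → Gulch
3 of the 7 go to Knoll.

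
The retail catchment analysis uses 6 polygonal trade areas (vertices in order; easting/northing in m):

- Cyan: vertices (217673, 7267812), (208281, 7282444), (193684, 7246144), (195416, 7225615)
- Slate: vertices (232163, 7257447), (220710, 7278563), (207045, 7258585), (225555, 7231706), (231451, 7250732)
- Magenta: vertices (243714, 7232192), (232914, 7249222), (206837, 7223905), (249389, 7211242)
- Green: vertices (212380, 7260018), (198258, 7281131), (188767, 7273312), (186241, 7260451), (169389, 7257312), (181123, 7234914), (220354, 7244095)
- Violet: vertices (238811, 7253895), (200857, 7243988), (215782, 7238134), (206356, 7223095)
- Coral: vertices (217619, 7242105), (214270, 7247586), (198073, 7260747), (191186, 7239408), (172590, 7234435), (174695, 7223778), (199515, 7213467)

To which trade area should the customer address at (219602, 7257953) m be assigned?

Slate

Cast a ray rightward from (219602, 7257953). For each polygon, the edges (by vertex number in listed order) whose endpoints lie on opposite sides of northing = 7257953, where each meets that height, and whether that is right or left of the point:
Cyan: 2–3 at easting≈198432.6 (left), 4–1 at easting≈212472.8 (left) → 0 crossings.
Slate: 1–2 at easting≈231888.6 (right), 3–4 at easting≈207480.2 (left) → 1 crossing.
Magenta: no edge straddles that height → 0 crossings.
Green: 4–5 at easting≈172830.3 (left), 7–1 at easting≈213414.1 (left) → 0 crossings.
Violet: no edge straddles that height → 0 crossings.
Coral: 2–3 at easting≈201511.5 (left), 3–4 at easting≈197171.3 (left) → 0 crossings.
Only Slate has an odd count, so the point is inside Slate.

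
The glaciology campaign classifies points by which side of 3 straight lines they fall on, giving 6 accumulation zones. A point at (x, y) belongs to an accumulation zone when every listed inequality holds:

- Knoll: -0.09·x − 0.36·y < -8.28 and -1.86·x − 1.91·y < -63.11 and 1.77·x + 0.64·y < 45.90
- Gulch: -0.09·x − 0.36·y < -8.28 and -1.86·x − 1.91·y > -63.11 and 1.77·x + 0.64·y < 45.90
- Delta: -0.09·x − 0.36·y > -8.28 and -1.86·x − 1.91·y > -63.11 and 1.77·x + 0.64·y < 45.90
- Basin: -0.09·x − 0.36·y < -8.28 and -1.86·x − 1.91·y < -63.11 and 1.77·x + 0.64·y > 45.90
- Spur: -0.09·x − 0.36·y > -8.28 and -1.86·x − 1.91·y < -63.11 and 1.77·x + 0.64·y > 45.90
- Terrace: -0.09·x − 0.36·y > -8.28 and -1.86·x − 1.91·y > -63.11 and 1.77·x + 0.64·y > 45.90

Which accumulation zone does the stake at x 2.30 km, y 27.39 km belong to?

-0.09·2.30 − 0.36·27.39 = -10.067, which is < -8.28
-1.86·2.30 − 1.91·27.39 = -56.593, which is > -63.11
1.77·2.30 + 0.64·27.39 = 21.601, which is < 45.90
This sign pattern matches Gulch.

Gulch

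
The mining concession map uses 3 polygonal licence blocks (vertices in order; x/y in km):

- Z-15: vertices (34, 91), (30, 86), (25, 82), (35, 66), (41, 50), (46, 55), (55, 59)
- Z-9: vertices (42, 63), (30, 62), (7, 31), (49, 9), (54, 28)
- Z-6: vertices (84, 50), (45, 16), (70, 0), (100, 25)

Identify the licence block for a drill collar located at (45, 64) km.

Cast a ray rightward from (45, 64). For each polygon, the edges (by vertex number in listed order) whose endpoints lie on opposite sides of y = 64, where each meets that height, and whether that is right or left of the point:
Z-15: 4–5 at x≈35.8 (left), 7–1 at x≈51.7 (right) → 1 crossing.
Z-9: no edge straddles that height → 0 crossings.
Z-6: no edge straddles that height → 0 crossings.
Only Z-15 has an odd count, so the point is inside Z-15.

Z-15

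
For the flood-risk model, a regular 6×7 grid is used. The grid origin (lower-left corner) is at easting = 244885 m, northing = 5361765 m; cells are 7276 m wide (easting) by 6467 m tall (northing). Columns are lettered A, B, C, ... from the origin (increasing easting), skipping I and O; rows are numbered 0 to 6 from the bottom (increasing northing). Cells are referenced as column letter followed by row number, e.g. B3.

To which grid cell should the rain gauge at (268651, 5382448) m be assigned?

Column index: ⌊(268651 − 244885) / 7276⌋ = ⌊3.266⌋ = 3 → column D
Row offset from origin: ⌊(5382448 − 5361765) / 6467⌋ = ⌊3.198⌋ = 3 → row 3

D3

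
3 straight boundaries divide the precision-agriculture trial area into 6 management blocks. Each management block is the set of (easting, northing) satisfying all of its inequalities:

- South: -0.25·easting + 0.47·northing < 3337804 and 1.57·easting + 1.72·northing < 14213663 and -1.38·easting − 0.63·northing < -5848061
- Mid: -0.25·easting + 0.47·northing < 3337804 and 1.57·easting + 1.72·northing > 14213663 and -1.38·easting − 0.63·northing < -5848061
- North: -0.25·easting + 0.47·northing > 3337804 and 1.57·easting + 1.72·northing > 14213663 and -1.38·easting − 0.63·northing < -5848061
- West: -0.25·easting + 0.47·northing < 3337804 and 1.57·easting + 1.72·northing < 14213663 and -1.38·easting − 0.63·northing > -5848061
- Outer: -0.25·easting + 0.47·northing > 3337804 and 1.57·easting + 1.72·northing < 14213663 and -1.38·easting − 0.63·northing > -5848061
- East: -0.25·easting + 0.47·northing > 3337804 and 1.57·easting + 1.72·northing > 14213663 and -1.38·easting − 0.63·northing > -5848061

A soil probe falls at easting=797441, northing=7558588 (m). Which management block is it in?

North

-0.25·797441 + 0.47·7558588 = 3353176.110, which is > 3337804
1.57·797441 + 1.72·7558588 = 14252753.730, which is > 14213663
-1.38·797441 − 0.63·7558588 = -5862379.020, which is < -5848061
This sign pattern matches North.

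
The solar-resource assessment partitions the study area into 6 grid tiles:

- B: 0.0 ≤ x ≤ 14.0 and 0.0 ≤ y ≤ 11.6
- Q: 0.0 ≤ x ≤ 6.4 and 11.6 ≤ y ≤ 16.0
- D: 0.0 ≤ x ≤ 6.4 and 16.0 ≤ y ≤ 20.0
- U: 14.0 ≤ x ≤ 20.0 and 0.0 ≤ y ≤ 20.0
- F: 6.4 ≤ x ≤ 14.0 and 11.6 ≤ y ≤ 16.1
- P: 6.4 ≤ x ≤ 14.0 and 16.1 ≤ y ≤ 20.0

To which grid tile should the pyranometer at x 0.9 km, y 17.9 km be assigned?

D

The point has x = 0.9 and y = 17.9.
Only D satisfies 0.0 ≤ x ≤ 6.4 and 16.0 ≤ y ≤ 20.0.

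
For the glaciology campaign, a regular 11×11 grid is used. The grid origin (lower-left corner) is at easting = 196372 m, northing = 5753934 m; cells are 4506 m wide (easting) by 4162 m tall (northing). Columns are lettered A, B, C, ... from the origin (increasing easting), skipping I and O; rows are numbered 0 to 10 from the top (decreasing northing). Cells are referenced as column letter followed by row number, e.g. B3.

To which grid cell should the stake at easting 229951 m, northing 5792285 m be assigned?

Column index: ⌊(229951 − 196372) / 4506⌋ = ⌊7.452⌋ = 7 → column H
Row offset from origin: ⌊(5792285 − 5753934) / 4162⌋ = ⌊9.215⌋ = 9 → row 1 (counted from top)

H1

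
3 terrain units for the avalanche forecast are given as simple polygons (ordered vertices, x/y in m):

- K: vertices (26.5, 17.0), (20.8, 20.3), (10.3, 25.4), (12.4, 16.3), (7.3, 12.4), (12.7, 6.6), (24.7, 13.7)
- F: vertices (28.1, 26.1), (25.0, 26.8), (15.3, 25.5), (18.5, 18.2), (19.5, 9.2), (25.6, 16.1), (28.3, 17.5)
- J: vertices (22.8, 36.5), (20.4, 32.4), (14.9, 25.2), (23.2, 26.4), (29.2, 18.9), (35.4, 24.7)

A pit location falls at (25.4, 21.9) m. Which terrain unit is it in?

Cast a ray rightward from (25.4, 21.9). For each polygon, the edges (by vertex number in listed order) whose endpoints lie on opposite sides of y = 21.9, where each meets that height, and whether that is right or left of the point:
K: 2–3 at x≈17.51 (left), 3–4 at x≈11.11 (left) → 0 crossings.
F: 3–4 at x≈16.88 (left), 7–1 at x≈28.20 (right) → 1 crossing.
J: 4–5 at x≈26.80 (right), 5–6 at x≈32.41 (right) → 2 crossings.
Only F has an odd count, so the point is inside F.

F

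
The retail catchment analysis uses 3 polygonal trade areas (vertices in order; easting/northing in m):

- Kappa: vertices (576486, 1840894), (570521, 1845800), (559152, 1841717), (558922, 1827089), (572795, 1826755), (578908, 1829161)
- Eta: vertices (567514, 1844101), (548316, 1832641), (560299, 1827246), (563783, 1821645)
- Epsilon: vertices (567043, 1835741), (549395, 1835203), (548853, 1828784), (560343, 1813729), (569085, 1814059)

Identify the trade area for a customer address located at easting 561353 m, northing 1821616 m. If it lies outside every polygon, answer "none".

Cast a ray rightward from (561353, 1821616). For each polygon, the edges (by vertex number in listed order) whose endpoints lie on opposite sides of northing = 1821616, where each meets that height, and whether that is right or left of the point:
Kappa: no edge straddles that height → 0 crossings.
Eta: no edge straddles that height → 0 crossings.
Epsilon: 3–4 at easting≈554323.6 (left), 5–1 at easting≈568373.3 (right) → 1 crossing.
Only Epsilon has an odd count, so the point is inside Epsilon.

Epsilon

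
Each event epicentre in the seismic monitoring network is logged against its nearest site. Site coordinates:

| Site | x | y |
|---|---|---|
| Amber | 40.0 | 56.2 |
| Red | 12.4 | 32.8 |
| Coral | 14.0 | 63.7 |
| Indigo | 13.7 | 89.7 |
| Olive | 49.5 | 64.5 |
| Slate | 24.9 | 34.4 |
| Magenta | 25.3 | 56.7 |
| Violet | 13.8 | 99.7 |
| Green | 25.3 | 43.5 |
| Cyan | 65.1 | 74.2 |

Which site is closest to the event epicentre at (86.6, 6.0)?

Slate

Squared distances to each site:
Amber: 4691.600; Red: 6223.880; Coral: 8600.050; Indigo: 12320.100; Olive: 4798.660; Slate: 4613.450; Magenta: 6328.180; Violet: 14079.530; Green: 5163.940; Cyan: 5113.490.
Minimum at Slate.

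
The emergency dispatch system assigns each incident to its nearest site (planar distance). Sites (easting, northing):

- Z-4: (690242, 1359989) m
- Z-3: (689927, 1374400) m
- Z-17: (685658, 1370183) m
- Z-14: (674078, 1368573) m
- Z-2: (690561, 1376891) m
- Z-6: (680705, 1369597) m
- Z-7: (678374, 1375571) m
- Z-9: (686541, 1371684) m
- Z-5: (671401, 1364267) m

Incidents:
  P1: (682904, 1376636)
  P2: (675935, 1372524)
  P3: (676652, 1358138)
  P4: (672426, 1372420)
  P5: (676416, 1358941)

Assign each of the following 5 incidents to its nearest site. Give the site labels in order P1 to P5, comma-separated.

P1 → Z-7 (d²=21655125.00)
P2 → Z-7 (d²=15232930.00)
P3 → Z-5 (d²=65137642.00)
P4 → Z-14 (d²=17528513.00)
P5 → Z-5 (d²=53516501.00)

Z-7, Z-7, Z-5, Z-14, Z-5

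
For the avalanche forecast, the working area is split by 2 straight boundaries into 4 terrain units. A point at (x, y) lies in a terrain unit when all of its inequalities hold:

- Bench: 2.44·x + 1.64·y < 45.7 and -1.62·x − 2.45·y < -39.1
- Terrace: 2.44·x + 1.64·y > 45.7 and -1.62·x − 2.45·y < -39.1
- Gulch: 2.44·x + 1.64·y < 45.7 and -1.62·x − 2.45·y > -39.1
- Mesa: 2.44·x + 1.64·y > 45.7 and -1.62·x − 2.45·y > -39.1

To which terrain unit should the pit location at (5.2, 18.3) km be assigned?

2.44·5.2 + 1.64·18.3 = 42.700, which is < 45.7
-1.62·5.2 − 2.45·18.3 = -53.259, which is < -39.1
This sign pattern matches Bench.

Bench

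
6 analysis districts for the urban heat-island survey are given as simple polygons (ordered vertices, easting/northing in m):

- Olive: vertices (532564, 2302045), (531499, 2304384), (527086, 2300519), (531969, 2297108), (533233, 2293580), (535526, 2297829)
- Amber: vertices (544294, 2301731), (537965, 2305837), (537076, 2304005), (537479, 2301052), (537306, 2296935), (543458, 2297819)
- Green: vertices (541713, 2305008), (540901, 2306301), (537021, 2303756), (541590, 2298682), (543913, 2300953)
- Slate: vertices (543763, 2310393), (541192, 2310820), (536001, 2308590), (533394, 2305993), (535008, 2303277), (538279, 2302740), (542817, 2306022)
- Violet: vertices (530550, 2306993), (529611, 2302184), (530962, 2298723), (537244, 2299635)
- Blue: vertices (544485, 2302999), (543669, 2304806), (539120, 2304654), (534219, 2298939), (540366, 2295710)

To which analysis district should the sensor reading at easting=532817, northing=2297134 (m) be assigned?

Olive

Cast a ray rightward from (532817, 2297134). For each polygon, the edges (by vertex number in listed order) whose endpoints lie on opposite sides of northing = 2297134, where each meets that height, and whether that is right or left of the point:
Olive: 3–4 at easting≈531931.8 (left), 5–6 at easting≈535150.9 (right) → 1 crossing.
Amber: 4–5 at easting≈537314.4 (right), 5–6 at easting≈538690.9 (right) → 2 crossings.
Green: no edge straddles that height → 0 crossings.
Slate: no edge straddles that height → 0 crossings.
Violet: no edge straddles that height → 0 crossings.
Blue: 4–5 at easting≈537655.2 (right), 5–1 at easting≈541170.7 (right) → 2 crossings.
Only Olive has an odd count, so the point is inside Olive.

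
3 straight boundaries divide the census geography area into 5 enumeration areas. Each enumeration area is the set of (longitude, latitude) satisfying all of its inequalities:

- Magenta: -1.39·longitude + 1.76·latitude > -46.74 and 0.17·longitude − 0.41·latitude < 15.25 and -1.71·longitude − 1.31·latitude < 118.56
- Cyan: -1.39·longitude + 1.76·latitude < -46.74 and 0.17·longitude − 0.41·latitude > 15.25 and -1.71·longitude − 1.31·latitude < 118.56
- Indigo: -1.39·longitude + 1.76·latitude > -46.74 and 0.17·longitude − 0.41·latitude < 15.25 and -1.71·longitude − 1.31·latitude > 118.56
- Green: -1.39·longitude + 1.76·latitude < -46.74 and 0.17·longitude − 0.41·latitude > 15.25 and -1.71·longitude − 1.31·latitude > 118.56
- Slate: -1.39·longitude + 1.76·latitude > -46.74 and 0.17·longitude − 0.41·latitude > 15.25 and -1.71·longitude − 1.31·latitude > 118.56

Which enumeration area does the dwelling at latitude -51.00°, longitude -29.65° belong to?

-1.39·-29.65 + 1.76·-51.00 = -48.547, which is < -46.74
0.17·-29.65 − 0.41·-51.00 = 15.870, which is > 15.25
-1.71·-29.65 − 1.31·-51.00 = 117.511, which is < 118.56
This sign pattern matches Cyan.

Cyan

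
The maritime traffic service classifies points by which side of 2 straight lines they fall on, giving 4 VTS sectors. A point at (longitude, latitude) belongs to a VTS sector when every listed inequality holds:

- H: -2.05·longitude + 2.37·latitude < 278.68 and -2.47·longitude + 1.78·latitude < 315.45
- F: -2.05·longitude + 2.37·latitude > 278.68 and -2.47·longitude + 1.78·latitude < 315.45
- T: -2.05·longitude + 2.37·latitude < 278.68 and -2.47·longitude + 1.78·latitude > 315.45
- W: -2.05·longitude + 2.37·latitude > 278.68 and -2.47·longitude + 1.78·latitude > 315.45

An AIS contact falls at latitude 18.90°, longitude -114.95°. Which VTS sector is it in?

W

-2.05·-114.95 + 2.37·18.90 = 280.440, which is > 278.68
-2.47·-114.95 + 1.78·18.90 = 317.569, which is > 315.45
This sign pattern matches W.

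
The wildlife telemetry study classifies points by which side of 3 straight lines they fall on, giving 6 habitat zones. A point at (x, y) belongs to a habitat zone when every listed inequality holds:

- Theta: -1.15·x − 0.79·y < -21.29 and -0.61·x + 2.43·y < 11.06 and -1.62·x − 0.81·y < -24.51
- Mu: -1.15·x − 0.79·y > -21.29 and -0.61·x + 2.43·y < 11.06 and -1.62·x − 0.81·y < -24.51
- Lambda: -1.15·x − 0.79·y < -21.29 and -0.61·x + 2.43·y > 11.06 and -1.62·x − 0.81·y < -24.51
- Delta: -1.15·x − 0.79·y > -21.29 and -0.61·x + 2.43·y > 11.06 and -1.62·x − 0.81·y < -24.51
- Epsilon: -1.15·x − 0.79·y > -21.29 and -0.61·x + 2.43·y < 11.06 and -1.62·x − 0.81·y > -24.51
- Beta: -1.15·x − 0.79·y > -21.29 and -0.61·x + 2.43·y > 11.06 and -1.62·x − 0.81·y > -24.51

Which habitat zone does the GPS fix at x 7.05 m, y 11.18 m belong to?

-1.15·7.05 − 0.79·11.18 = -16.940, which is > -21.29
-0.61·7.05 + 2.43·11.18 = 22.867, which is > 11.06
-1.62·7.05 − 0.81·11.18 = -20.477, which is > -24.51
This sign pattern matches Beta.

Beta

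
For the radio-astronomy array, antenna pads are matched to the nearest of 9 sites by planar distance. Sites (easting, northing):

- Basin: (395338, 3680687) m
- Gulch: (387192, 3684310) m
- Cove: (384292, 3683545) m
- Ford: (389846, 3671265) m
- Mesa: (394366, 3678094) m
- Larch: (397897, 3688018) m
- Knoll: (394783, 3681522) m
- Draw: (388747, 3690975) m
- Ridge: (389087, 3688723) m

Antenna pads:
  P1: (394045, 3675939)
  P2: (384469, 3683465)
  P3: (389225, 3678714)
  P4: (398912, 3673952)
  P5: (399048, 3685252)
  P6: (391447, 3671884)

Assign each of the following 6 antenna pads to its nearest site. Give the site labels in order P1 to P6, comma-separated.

Mesa, Cove, Mesa, Mesa, Larch, Ford

P1 → Mesa (d²=4747066.00)
P2 → Cove (d²=37729.00)
P3 → Mesa (d²=26814281.00)
P4 → Mesa (d²=37822280.00)
P5 → Larch (d²=8975557.00)
P6 → Ford (d²=2946362.00)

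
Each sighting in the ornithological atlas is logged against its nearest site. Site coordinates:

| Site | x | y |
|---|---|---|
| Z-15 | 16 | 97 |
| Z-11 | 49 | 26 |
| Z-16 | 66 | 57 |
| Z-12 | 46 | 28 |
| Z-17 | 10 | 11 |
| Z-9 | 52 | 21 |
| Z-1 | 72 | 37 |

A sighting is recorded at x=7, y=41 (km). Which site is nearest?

Z-17

Squared distances to each site:
Z-15: 3217.000; Z-11: 1989.000; Z-16: 3737.000; Z-12: 1690.000; Z-17: 909.000; Z-9: 2425.000; Z-1: 4241.000.
Minimum at Z-17.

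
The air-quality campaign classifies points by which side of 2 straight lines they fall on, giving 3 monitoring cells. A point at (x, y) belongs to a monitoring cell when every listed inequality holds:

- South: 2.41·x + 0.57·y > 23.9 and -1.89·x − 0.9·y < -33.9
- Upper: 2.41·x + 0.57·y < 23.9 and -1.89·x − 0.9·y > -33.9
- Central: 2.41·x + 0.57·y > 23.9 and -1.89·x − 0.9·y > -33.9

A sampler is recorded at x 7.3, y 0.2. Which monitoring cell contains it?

Upper

2.41·7.3 + 0.57·0.2 = 17.707, which is < 23.9
-1.89·7.3 − 0.9·0.2 = -13.977, which is > -33.9
This sign pattern matches Upper.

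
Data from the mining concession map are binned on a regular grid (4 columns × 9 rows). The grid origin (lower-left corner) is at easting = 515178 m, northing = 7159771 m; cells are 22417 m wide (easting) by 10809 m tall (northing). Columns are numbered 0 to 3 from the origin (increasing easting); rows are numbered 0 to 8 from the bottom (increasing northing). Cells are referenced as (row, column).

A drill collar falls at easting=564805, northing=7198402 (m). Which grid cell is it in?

Column index: ⌊(564805 − 515178) / 22417⌋ = ⌊2.214⌋ = 2
Row offset from origin: ⌊(7198402 − 7159771) / 10809⌋ = ⌊3.574⌋ = 3 → row 3

(3, 2)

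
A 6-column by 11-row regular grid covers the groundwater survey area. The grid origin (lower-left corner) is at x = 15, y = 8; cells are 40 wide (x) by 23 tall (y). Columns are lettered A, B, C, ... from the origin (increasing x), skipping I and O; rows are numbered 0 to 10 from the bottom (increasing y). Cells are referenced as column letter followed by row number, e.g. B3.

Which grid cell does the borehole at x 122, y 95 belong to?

C3

Column index: ⌊(122 − 15) / 40⌋ = ⌊2.675⌋ = 2 → column C
Row offset from origin: ⌊(95 − 8) / 23⌋ = ⌊3.783⌋ = 3 → row 3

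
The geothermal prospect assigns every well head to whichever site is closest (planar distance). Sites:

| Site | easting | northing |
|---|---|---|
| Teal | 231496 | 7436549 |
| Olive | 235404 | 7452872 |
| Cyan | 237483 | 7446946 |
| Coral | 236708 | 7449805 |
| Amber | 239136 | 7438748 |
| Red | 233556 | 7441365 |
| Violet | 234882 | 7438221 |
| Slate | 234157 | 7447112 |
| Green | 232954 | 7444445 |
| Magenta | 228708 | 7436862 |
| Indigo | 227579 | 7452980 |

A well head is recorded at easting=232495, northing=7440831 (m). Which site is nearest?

Red

Squared distances to each site:
Teal: 19333525.000; Olive: 153447962.000; Cyan: 62273369.000; Coral: 98282045.000; Amber: 48441770.000; Red: 1410877.000; Violet: 12509869.000; Slate: 42213205.000; Green: 13271677.000; Magenta: 30094330.000; Indigo: 171765257.000.
Minimum at Red.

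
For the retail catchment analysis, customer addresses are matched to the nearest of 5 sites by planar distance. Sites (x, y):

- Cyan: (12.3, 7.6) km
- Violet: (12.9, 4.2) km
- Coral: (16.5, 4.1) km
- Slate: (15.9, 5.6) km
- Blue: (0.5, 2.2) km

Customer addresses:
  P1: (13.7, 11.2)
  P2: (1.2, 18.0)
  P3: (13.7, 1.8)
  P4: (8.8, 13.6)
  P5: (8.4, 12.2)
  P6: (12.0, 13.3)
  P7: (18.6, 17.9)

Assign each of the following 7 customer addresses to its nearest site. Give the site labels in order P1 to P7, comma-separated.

P1 → Cyan (d²=14.92)
P2 → Cyan (d²=231.37)
P3 → Violet (d²=6.40)
P4 → Cyan (d²=48.25)
P5 → Cyan (d²=36.37)
P6 → Cyan (d²=32.58)
P7 → Cyan (d²=145.78)

Cyan, Cyan, Violet, Cyan, Cyan, Cyan, Cyan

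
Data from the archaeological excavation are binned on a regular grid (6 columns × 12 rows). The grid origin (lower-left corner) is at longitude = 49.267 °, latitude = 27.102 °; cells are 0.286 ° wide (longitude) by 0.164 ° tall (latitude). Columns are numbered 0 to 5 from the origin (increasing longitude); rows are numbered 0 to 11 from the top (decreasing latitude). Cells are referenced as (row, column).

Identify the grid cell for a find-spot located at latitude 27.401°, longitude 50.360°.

(10, 3)

Column index: ⌊(50.360 − 49.267) / 0.286⌋ = ⌊3.822⌋ = 3
Row offset from origin: ⌊(27.401 − 27.102) / 0.164⌋ = ⌊1.823⌋ = 1 → row 10 (counted from top)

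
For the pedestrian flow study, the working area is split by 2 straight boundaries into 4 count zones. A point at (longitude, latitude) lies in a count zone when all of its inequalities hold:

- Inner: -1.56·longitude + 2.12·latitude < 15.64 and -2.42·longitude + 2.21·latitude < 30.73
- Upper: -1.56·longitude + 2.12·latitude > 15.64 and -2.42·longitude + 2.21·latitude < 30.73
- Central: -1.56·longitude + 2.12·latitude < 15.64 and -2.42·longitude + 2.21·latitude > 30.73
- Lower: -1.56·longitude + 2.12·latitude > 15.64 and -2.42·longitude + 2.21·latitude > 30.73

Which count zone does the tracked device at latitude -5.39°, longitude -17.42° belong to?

-1.56·-17.42 + 2.12·-5.39 = 15.748, which is > 15.64
-2.42·-17.42 + 2.21·-5.39 = 30.245, which is < 30.73
This sign pattern matches Upper.

Upper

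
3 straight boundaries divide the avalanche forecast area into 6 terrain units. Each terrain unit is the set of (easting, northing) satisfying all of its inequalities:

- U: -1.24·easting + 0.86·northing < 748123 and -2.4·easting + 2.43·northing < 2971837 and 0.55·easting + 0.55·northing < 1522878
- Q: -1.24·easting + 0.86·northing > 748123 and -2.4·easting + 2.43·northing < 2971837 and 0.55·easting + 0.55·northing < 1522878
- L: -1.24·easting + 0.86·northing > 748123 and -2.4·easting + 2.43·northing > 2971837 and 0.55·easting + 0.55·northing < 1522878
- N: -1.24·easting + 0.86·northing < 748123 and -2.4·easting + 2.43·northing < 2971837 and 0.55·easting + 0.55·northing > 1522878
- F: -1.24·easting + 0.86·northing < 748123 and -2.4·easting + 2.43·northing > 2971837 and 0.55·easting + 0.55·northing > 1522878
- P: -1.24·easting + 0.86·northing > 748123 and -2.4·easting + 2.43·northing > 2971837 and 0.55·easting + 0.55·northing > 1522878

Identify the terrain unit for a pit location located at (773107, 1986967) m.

L

-1.24·773107 + 0.86·1986967 = 750138.940, which is > 748123
-2.4·773107 + 2.43·1986967 = 2972873.010, which is > 2971837
0.55·773107 + 0.55·1986967 = 1518040.700, which is < 1522878
This sign pattern matches L.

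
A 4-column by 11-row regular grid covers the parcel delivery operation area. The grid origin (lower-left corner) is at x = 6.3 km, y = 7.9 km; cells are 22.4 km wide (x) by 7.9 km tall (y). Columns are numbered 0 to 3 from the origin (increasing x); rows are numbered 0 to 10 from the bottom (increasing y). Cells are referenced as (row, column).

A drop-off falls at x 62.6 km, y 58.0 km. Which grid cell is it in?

Column index: ⌊(62.6 − 6.3) / 22.4⌋ = ⌊2.513⌋ = 2
Row offset from origin: ⌊(58.0 − 7.9) / 7.9⌋ = ⌊6.342⌋ = 6 → row 6

(6, 2)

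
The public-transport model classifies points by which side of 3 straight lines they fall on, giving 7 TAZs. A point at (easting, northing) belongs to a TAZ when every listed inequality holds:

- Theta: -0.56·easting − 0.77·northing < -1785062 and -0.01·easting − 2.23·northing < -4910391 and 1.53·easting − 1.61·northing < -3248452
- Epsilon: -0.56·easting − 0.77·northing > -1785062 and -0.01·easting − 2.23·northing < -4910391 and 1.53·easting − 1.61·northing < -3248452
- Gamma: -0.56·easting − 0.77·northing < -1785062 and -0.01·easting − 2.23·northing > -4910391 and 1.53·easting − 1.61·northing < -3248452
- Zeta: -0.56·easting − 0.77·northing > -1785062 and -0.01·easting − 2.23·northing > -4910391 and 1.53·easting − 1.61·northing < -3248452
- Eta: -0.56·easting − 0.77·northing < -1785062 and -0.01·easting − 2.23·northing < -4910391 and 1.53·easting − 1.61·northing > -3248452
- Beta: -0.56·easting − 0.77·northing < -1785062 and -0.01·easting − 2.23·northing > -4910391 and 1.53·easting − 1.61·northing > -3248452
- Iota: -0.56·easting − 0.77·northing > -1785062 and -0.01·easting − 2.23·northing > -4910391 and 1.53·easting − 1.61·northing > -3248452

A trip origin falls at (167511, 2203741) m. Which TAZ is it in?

-0.56·167511 − 0.77·2203741 = -1790686.730, which is < -1785062
-0.01·167511 − 2.23·2203741 = -4916017.540, which is < -4910391
1.53·167511 − 1.61·2203741 = -3291731.180, which is < -3248452
This sign pattern matches Theta.

Theta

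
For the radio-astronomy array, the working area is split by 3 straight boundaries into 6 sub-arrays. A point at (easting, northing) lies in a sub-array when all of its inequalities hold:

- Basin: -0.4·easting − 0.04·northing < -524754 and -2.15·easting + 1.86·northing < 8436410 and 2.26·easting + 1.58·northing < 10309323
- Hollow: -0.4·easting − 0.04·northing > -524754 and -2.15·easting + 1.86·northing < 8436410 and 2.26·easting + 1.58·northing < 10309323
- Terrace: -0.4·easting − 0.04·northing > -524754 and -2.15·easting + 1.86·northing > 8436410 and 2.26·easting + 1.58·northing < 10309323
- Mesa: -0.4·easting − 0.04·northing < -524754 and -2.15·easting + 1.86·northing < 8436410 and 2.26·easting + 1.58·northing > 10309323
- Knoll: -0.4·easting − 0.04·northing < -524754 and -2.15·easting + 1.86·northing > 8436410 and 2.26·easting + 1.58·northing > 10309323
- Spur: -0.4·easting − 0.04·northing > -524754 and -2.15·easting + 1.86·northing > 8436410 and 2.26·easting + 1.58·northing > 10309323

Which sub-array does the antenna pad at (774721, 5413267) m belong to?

-0.4·774721 − 0.04·5413267 = -526419.080, which is < -524754
-2.15·774721 + 1.86·5413267 = 8403026.470, which is < 8436410
2.26·774721 + 1.58·5413267 = 10303831.320, which is < 10309323
This sign pattern matches Basin.

Basin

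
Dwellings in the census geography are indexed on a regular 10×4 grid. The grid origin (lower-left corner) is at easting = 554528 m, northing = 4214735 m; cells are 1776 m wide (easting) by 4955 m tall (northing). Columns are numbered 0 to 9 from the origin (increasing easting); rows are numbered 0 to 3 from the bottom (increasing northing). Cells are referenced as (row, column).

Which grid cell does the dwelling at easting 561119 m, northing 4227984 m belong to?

Column index: ⌊(561119 − 554528) / 1776⌋ = ⌊3.711⌋ = 3
Row offset from origin: ⌊(4227984 − 4214735) / 4955⌋ = ⌊2.674⌋ = 2 → row 2

(2, 3)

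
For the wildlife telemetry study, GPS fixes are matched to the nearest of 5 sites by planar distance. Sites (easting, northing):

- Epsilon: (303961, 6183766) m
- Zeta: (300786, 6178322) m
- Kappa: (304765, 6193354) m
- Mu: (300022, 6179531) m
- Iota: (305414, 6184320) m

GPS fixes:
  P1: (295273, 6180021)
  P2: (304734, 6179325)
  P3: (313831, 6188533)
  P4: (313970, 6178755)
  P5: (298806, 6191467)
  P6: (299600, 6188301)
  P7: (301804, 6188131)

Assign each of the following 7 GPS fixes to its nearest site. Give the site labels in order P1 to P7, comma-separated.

P1 → Mu (d²=22793101.00)
P2 → Zeta (d²=16592713.00)
P3 → Iota (d²=88595258.00)
P4 → Iota (d²=104174361.00)
P5 → Kappa (d²=39070450.00)
P6 → Epsilon (d²=39584546.00)
P7 → Epsilon (d²=23705874.00)

Mu, Zeta, Iota, Iota, Kappa, Epsilon, Epsilon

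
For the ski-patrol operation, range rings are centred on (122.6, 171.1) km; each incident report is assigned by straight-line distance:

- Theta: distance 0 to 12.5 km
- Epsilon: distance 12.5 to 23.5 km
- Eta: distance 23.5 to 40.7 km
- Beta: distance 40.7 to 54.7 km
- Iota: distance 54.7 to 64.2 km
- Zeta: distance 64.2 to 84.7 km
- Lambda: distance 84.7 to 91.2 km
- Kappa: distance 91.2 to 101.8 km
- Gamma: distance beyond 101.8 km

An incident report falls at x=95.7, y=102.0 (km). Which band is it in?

Zeta

Distance = √((95.7−122.6)² + (102.0−171.1)²) = √(723.610 + 4774.810) = 74.151 km.
64.2 ≤ 74.151 < 84.7 → Zeta.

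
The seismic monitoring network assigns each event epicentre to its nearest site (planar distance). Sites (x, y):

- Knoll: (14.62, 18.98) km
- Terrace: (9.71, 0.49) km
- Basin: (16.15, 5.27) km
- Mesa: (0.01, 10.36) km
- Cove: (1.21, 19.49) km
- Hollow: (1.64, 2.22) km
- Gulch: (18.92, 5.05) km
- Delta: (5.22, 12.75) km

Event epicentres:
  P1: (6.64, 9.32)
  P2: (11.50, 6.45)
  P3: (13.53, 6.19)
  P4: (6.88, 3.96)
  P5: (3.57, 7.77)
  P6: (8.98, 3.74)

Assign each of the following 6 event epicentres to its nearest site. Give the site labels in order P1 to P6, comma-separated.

P1 → Delta (d²=13.78)
P2 → Basin (d²=23.01)
P3 → Basin (d²=7.71)
P4 → Terrace (d²=20.05)
P5 → Mesa (d²=19.38)
P6 → Terrace (d²=11.10)

Delta, Basin, Basin, Terrace, Mesa, Terrace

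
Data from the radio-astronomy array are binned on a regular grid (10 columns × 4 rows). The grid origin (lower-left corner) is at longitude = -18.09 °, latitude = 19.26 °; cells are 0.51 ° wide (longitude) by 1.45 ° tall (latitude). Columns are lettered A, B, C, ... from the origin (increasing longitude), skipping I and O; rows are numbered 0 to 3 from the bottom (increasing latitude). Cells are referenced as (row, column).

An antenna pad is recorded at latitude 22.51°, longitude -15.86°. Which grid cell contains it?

Column index: ⌊(-15.86 − -18.09) / 0.51⌋ = ⌊4.373⌋ = 4 → column E
Row offset from origin: ⌊(22.51 − 19.26) / 1.45⌋ = ⌊2.241⌋ = 2 → row 2

(2, E)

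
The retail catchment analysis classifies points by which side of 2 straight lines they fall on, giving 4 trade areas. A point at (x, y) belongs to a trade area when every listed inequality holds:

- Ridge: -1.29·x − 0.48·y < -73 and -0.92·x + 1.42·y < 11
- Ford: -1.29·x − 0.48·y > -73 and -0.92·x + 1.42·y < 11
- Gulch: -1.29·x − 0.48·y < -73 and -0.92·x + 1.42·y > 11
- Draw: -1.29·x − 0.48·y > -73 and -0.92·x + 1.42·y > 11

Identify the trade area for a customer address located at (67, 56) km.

-1.29·67 − 0.48·56 = -113.310, which is < -73
-0.92·67 + 1.42·56 = 17.880, which is > 11
This sign pattern matches Gulch.

Gulch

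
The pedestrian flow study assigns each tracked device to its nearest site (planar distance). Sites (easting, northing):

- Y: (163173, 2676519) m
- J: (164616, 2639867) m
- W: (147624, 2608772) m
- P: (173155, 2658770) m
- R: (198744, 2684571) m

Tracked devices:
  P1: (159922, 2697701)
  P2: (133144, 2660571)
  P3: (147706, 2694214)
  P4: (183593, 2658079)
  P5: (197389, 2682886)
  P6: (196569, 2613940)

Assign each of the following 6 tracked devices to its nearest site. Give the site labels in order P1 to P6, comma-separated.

P1 → Y (d²=459246125.00)
P2 → Y (d²=1156079545.00)
P3 → Y (d²=552341114.00)
P4 → P (d²=109429325.00)
P5 → R (d²=4675250.00)
P6 → J (d²=1693203538.00)

Y, Y, Y, P, R, J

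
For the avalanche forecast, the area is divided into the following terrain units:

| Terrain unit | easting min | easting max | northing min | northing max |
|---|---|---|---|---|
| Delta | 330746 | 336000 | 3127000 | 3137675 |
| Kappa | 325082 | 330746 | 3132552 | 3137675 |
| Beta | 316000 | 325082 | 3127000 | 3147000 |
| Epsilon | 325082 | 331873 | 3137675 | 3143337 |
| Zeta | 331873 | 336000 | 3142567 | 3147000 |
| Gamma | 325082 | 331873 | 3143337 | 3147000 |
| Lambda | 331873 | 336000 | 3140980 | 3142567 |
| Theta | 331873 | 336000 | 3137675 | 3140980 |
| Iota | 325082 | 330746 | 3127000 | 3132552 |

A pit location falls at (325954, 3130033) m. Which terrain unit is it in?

Iota

The point has easting = 325954 and northing = 3130033.
Only Iota satisfies 325082 ≤ easting ≤ 330746 and 3127000 ≤ northing ≤ 3132552.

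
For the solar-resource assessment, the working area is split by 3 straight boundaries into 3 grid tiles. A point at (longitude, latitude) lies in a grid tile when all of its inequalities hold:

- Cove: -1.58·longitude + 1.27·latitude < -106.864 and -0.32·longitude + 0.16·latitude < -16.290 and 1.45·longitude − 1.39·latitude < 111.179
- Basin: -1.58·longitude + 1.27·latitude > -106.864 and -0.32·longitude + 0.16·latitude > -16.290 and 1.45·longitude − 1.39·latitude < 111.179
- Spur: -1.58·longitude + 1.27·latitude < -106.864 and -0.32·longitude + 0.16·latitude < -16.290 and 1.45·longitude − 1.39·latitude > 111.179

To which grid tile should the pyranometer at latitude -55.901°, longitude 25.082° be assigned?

Spur

-1.58·25.082 + 1.27·-55.901 = -110.624, which is < -106.864
-0.32·25.082 + 0.16·-55.901 = -16.970, which is < -16.290
1.45·25.082 − 1.39·-55.901 = 114.071, which is > 111.179
This sign pattern matches Spur.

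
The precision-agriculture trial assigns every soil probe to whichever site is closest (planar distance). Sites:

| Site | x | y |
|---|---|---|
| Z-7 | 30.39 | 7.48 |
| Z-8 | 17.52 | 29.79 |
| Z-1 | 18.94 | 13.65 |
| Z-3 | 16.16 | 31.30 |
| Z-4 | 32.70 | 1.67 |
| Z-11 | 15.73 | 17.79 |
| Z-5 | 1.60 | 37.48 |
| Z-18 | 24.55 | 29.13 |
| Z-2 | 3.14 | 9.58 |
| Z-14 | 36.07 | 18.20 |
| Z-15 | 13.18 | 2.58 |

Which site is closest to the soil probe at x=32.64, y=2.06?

Z-4

Squared distances to each site:
Z-7: 34.439; Z-8: 997.567; Z-1: 322.018; Z-3: 1126.568; Z-4: 0.156; Z-11: 533.381; Z-5: 2218.058; Z-18: 798.233; Z-2: 926.800; Z-14: 272.265; Z-15: 378.962.
Minimum at Z-4.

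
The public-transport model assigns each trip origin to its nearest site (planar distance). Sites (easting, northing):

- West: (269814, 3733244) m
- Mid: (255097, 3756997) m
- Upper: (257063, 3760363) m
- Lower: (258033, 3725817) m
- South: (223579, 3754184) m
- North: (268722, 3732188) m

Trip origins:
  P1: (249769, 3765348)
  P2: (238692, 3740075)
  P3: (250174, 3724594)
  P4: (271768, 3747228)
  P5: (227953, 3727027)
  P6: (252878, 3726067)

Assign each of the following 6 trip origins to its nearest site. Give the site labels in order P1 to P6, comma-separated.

P1 → Upper (d²=78052661.00)
P2 → South (d²=427466650.00)
P3 → Lower (d²=63259610.00)
P4 → West (d²=199370372.00)
P5 → South (d²=756634525.00)
P6 → Lower (d²=26636525.00)

Upper, South, Lower, West, South, Lower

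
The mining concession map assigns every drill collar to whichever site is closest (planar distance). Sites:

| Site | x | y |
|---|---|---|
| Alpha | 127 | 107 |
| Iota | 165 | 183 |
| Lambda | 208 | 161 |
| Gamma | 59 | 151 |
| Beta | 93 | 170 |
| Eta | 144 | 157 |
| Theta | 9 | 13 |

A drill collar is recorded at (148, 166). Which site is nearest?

Eta

Squared distances to each site:
Alpha: 3922.000; Iota: 578.000; Lambda: 3625.000; Gamma: 8146.000; Beta: 3041.000; Eta: 97.000; Theta: 42730.000.
Minimum at Eta.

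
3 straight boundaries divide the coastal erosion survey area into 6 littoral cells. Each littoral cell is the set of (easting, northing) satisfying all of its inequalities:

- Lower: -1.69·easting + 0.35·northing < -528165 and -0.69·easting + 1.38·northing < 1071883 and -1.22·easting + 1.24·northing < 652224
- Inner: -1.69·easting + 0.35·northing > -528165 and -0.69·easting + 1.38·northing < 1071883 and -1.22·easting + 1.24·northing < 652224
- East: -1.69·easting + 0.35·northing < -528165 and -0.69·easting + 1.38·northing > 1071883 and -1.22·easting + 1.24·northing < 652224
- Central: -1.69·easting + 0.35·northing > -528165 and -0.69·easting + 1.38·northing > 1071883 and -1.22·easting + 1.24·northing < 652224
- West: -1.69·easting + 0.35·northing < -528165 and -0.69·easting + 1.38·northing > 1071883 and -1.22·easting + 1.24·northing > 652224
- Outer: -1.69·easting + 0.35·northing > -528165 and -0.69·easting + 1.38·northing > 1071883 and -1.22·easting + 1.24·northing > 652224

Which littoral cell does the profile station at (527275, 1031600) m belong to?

Lower

-1.69·527275 + 0.35·1031600 = -530034.750, which is < -528165
-0.69·527275 + 1.38·1031600 = 1059788.250, which is < 1071883
-1.22·527275 + 1.24·1031600 = 635908.500, which is < 652224
This sign pattern matches Lower.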